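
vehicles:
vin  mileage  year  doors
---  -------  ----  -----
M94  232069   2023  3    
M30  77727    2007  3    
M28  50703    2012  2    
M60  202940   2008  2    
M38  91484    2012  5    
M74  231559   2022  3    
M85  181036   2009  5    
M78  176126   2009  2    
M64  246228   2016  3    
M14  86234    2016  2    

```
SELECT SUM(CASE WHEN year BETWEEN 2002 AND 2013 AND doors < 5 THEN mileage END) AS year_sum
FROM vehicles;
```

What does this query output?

vin=M94: ✗
vin=M30: ✓ → 77727
vin=M28: ✓ → 50703
vin=M60: ✓ → 202940
vin=M38: ✗
vin=M74: ✗
vin=M85: ✗
vin=M78: ✓ → 176126
vin=M64: ✗
vin=M14: ✗
year_sum = 77727 + 50703 + 202940 + 176126 = 507496

507496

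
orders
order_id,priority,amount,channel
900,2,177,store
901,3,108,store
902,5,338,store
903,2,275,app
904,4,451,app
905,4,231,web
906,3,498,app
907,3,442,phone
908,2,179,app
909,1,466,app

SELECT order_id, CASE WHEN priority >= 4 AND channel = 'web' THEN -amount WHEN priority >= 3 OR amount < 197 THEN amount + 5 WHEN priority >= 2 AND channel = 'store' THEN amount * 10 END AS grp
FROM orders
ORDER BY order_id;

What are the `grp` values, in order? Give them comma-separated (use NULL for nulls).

182, 113, 343, NULL, 456, -231, 503, 447, 184, NULL

order_id=900: priority >= 3 OR amount < 197 → 182
order_id=901: priority >= 3 OR amount < 197 → 113
order_id=902: priority >= 3 OR amount < 197 → 343
order_id=903: (no match → NULL) → NULL
order_id=904: priority >= 3 OR amount < 197 → 456
order_id=905: priority >= 4 AND channel = 'web' → -231
order_id=906: priority >= 3 OR amount < 197 → 503
order_id=907: priority >= 3 OR amount < 197 → 447
order_id=908: priority >= 3 OR amount < 197 → 184
order_id=909: (no match → NULL) → NULL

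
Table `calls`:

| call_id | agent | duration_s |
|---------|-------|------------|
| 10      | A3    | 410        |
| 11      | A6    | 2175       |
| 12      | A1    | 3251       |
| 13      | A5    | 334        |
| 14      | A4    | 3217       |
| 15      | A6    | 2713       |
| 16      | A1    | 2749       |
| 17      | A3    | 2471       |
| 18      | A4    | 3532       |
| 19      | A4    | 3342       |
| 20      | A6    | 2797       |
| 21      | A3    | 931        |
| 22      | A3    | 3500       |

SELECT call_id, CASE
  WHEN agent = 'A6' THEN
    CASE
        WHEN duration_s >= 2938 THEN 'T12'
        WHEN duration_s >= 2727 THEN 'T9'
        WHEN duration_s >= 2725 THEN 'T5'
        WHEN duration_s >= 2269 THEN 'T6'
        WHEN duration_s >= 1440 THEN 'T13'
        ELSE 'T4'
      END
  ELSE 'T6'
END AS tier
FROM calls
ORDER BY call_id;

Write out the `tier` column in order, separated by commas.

T6, T13, T6, T6, T6, T6, T6, T6, T6, T6, T9, T6, T6

call_id=10: agent='A3' → outer ELSE → T6
call_id=11: agent='A6' → inner[duration_s >= 1440] → T13
call_id=12: agent='A1' → outer ELSE → T6
call_id=13: agent='A5' → outer ELSE → T6
call_id=14: agent='A4' → outer ELSE → T6
call_id=15: agent='A6' → inner[duration_s >= 2269] → T6
call_id=16: agent='A1' → outer ELSE → T6
call_id=17: agent='A3' → outer ELSE → T6
call_id=18: agent='A4' → outer ELSE → T6
call_id=19: agent='A4' → outer ELSE → T6
call_id=20: agent='A6' → inner[duration_s >= 2727] → T9
call_id=21: agent='A3' → outer ELSE → T6
call_id=22: agent='A3' → outer ELSE → T6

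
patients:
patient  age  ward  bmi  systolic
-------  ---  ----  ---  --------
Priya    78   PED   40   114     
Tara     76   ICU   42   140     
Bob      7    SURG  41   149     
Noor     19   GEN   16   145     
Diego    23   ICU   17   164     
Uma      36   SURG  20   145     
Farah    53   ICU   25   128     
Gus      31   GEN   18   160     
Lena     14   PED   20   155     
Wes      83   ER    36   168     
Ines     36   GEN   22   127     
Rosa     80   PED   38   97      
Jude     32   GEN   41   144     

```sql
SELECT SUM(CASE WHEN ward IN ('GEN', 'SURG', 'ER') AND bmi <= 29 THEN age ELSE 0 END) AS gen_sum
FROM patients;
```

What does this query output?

122

patient=Priya: ✗
patient=Tara: ✗
patient=Bob: ✗
patient=Noor: ✓ → 19
patient=Diego: ✗
patient=Uma: ✓ → 36
patient=Farah: ✗
patient=Gus: ✓ → 31
patient=Lena: ✗
patient=Wes: ✗
patient=Ines: ✓ → 36
patient=Rosa: ✗
patient=Jude: ✗
gen_sum = 19 + 36 + 31 + 36 = 122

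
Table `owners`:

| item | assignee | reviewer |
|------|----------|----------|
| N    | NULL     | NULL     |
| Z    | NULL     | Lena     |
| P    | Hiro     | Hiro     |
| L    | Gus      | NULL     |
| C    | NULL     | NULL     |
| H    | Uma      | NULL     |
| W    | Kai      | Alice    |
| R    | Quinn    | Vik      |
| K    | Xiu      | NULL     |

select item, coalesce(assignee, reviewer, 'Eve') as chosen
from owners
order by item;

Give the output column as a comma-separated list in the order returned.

item=C: assignee=NULL, reviewer=NULL, → literal Eve → Eve
item=H: assignee=Uma → Uma
item=K: assignee=Xiu → Xiu
item=L: assignee=Gus → Gus
item=N: assignee=NULL, reviewer=NULL, → literal Eve → Eve
item=P: assignee=Hiro → Hiro
item=R: assignee=Quinn → Quinn
item=W: assignee=Kai → Kai
item=Z: assignee=NULL, reviewer=Lena → Lena

Eve, Uma, Xiu, Gus, Eve, Hiro, Quinn, Kai, Lena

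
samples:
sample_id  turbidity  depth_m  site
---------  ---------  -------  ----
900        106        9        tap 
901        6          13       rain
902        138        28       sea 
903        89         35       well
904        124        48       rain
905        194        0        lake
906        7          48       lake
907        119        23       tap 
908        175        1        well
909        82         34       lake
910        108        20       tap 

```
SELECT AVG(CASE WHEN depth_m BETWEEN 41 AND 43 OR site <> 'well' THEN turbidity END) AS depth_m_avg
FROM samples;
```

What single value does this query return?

sample_id=900: ✓ → 106
sample_id=901: ✓ → 6
sample_id=902: ✓ → 138
sample_id=903: ✗
sample_id=904: ✓ → 124
sample_id=905: ✓ → 194
sample_id=906: ✓ → 7
sample_id=907: ✓ → 119
sample_id=908: ✗
sample_id=909: ✓ → 82
sample_id=910: ✓ → 108
depth_m_avg = (106 + 6 + 138 + 124 + 194 + 7 + 119 + 82 + 108) / 9 = 98.2222222222

98.2222222222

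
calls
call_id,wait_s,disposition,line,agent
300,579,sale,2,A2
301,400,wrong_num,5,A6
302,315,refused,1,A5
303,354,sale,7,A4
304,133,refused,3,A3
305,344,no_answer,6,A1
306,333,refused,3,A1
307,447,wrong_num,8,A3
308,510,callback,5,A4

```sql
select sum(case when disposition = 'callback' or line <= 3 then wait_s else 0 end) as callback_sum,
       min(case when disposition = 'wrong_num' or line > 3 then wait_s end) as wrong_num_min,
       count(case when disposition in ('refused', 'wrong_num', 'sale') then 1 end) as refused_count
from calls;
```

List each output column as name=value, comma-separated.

callback_sum=1870, wrong_num_min=344, refused_count=7

[callback_sum: disposition = 'callback' or line <= 3]
call_id=300: ✓ → 579
call_id=301: ✗
call_id=302: ✓ → 315
call_id=303: ✗
call_id=304: ✓ → 133
call_id=305: ✗
call_id=306: ✓ → 333
call_id=307: ✗
call_id=308: ✓ → 510
callback_sum = 579 + 315 + 133 + 333 + 510 = 1870
—
[wrong_num_min: disposition = 'wrong_num' or line > 3]
call_id=300: ✗
call_id=301: ✓ → 400
call_id=302: ✗
call_id=303: ✓ → 354
call_id=304: ✗
call_id=305: ✓ → 344
call_id=306: ✗
call_id=307: ✓ → 447
call_id=308: ✓ → 510
wrong_num_min = MIN(400, 354, 344, 447, 510) = 344
—
[refused_count: disposition in ('refused', 'wrong_num', 'sale')]
call_id=300: ✓ → 1
call_id=301: ✓ → 1
call_id=302: ✓ → 1
call_id=303: ✓ → 1
call_id=304: ✓ → 1
call_id=305: ✗
call_id=306: ✓ → 1
call_id=307: ✓ → 1
call_id=308: ✗
refused_count = COUNT(1, 1, 1, 1, 1, 1, 1) = 7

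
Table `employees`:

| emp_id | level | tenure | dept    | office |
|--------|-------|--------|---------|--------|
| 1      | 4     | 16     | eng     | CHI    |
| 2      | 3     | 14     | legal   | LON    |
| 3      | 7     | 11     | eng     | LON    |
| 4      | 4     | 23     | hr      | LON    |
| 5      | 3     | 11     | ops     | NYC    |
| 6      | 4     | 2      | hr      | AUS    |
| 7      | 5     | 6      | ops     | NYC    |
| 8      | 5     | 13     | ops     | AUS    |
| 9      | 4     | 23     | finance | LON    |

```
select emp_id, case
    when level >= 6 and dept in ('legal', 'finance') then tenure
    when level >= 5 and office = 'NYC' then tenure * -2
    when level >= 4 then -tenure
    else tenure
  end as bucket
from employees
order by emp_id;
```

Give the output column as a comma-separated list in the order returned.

-16, 14, -11, -23, 11, -2, -12, -13, -23

emp_id=1: level >= 4 → -16
emp_id=2: ELSE → 14
emp_id=3: level >= 4 → -11
emp_id=4: level >= 4 → -23
emp_id=5: ELSE → 11
emp_id=6: level >= 4 → -2
emp_id=7: level >= 5 and office = 'NYC' → -12
emp_id=8: level >= 4 → -13
emp_id=9: level >= 4 → -23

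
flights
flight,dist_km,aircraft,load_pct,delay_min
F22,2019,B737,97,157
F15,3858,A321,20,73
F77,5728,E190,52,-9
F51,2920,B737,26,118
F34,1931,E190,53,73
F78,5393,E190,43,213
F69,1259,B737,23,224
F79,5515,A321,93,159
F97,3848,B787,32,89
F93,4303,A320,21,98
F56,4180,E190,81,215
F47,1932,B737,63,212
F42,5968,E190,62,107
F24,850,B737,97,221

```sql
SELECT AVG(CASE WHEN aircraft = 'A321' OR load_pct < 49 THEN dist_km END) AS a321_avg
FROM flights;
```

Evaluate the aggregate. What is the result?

flight=F22: ✗
flight=F15: ✓ → 3858
flight=F77: ✗
flight=F51: ✓ → 2920
flight=F34: ✗
flight=F78: ✓ → 5393
flight=F69: ✓ → 1259
flight=F79: ✓ → 5515
flight=F97: ✓ → 3848
flight=F93: ✓ → 4303
flight=F56: ✗
flight=F47: ✗
flight=F42: ✗
flight=F24: ✗
a321_avg = (3858 + 2920 + 5393 + 1259 + 5515 + 3848 + 4303) / 7 = 3870.8571428571

3870.8571428571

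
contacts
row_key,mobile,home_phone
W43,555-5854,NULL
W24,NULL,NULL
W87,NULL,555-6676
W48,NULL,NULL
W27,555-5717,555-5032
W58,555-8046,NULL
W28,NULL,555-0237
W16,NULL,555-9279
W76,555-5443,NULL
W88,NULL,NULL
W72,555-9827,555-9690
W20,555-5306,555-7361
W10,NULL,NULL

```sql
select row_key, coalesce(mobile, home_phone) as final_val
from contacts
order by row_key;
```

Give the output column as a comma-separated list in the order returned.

row_key=W10: mobile=NULL, home_phone=NULL (all NULL) → NULL
row_key=W16: mobile=NULL, home_phone=555-9279 → 555-9279
row_key=W20: mobile=555-5306 → 555-5306
row_key=W24: mobile=NULL, home_phone=NULL (all NULL) → NULL
row_key=W27: mobile=555-5717 → 555-5717
row_key=W28: mobile=NULL, home_phone=555-0237 → 555-0237
row_key=W43: mobile=555-5854 → 555-5854
row_key=W48: mobile=NULL, home_phone=NULL (all NULL) → NULL
row_key=W58: mobile=555-8046 → 555-8046
row_key=W72: mobile=555-9827 → 555-9827
row_key=W76: mobile=555-5443 → 555-5443
row_key=W87: mobile=NULL, home_phone=555-6676 → 555-6676
row_key=W88: mobile=NULL, home_phone=NULL (all NULL) → NULL

NULL, 555-9279, 555-5306, NULL, 555-5717, 555-0237, 555-5854, NULL, 555-8046, 555-9827, 555-5443, 555-6676, NULL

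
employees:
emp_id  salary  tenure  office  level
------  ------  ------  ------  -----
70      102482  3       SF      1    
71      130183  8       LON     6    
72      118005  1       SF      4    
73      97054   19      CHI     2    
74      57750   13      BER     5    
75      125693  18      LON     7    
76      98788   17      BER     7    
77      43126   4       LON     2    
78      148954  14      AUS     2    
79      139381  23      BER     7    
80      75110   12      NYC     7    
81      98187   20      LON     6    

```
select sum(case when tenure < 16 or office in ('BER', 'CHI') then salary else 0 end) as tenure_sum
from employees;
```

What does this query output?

1010833

emp_id=70: ✓ → 102482
emp_id=71: ✓ → 130183
emp_id=72: ✓ → 118005
emp_id=73: ✓ → 97054
emp_id=74: ✓ → 57750
emp_id=75: ✗
emp_id=76: ✓ → 98788
emp_id=77: ✓ → 43126
emp_id=78: ✓ → 148954
emp_id=79: ✓ → 139381
emp_id=80: ✓ → 75110
emp_id=81: ✗
tenure_sum = 102482 + 130183 + 118005 + 97054 + 57750 + 98788 + 43126 + 148954 + 139381 + 75110 = 1010833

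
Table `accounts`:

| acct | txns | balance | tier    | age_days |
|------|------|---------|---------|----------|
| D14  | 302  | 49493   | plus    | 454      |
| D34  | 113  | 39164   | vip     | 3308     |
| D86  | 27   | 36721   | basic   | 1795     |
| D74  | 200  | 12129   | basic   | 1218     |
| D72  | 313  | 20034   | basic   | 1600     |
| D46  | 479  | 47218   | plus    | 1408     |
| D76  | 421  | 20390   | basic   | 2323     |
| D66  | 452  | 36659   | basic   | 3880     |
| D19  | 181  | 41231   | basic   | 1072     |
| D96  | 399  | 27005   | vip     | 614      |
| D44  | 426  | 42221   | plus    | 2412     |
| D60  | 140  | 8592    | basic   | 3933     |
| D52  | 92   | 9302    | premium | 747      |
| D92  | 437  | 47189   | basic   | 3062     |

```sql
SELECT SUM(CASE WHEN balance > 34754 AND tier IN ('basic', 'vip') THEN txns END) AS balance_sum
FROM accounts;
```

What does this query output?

1210

acct=D14: ✗
acct=D34: ✓ → 113
acct=D86: ✓ → 27
acct=D74: ✗
acct=D72: ✗
acct=D46: ✗
acct=D76: ✗
acct=D66: ✓ → 452
acct=D19: ✓ → 181
acct=D96: ✗
acct=D44: ✗
acct=D60: ✗
acct=D52: ✗
acct=D92: ✓ → 437
balance_sum = 113 + 27 + 452 + 181 + 437 = 1210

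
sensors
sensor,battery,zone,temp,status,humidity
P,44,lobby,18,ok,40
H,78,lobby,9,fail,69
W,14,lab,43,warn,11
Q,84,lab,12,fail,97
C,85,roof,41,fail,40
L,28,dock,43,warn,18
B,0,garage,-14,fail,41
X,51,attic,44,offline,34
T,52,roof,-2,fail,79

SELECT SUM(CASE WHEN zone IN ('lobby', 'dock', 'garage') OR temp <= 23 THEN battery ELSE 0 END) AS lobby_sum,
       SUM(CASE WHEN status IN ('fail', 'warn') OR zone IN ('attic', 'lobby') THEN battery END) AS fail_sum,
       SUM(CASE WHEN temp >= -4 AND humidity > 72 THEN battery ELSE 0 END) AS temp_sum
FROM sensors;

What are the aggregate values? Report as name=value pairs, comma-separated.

[lobby_sum: zone IN ('lobby', 'dock', 'garage') OR temp <= 23]
sensor=P: ✓ → 44
sensor=H: ✓ → 78
sensor=W: ✗
sensor=Q: ✓ → 84
sensor=C: ✗
sensor=L: ✓ → 28
sensor=B: ✓ → 0
sensor=X: ✗
sensor=T: ✓ → 52
lobby_sum = 44 + 78 + 84 + 28 + 52 = 286
—
[fail_sum: status IN ('fail', 'warn') OR zone IN ('attic', 'lobby')]
sensor=P: ✓ → 44
sensor=H: ✓ → 78
sensor=W: ✓ → 14
sensor=Q: ✓ → 84
sensor=C: ✓ → 85
sensor=L: ✓ → 28
sensor=B: ✓ → 0
sensor=X: ✓ → 51
sensor=T: ✓ → 52
fail_sum = 44 + 78 + 14 + 84 + 85 + 28 + 51 + 52 = 436
—
[temp_sum: temp >= -4 AND humidity > 72]
sensor=P: ✗
sensor=H: ✗
sensor=W: ✗
sensor=Q: ✓ → 84
sensor=C: ✗
sensor=L: ✗
sensor=B: ✗
sensor=X: ✗
sensor=T: ✓ → 52
temp_sum = 84 + 52 = 136

lobby_sum=286, fail_sum=436, temp_sum=136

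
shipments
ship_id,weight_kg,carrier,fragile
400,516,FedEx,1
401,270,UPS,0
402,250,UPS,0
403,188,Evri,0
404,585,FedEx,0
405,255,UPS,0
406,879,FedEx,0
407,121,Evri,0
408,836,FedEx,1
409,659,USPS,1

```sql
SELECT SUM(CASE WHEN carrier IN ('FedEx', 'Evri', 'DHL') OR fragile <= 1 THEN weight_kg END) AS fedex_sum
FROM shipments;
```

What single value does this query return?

4559

ship_id=400: ✓ → 516
ship_id=401: ✓ → 270
ship_id=402: ✓ → 250
ship_id=403: ✓ → 188
ship_id=404: ✓ → 585
ship_id=405: ✓ → 255
ship_id=406: ✓ → 879
ship_id=407: ✓ → 121
ship_id=408: ✓ → 836
ship_id=409: ✓ → 659
fedex_sum = 516 + 270 + 250 + 188 + 585 + 255 + 879 + 121 + 836 + 659 = 4559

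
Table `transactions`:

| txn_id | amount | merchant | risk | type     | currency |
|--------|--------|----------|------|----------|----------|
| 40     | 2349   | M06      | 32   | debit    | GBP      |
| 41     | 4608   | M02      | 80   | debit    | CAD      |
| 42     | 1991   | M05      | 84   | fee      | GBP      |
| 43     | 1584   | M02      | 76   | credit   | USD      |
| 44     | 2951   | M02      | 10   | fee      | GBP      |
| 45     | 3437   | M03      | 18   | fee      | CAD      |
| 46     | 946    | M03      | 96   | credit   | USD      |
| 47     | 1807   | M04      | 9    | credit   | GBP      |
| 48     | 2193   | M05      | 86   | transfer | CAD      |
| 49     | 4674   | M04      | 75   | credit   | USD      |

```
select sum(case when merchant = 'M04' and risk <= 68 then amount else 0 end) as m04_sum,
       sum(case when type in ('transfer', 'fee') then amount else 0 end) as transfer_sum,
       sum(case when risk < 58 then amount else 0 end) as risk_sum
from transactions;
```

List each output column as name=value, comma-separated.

m04_sum=1807, transfer_sum=10572, risk_sum=10544

[m04_sum: merchant = 'M04' and risk <= 68]
txn_id=40: ✗
txn_id=41: ✗
txn_id=42: ✗
txn_id=43: ✗
txn_id=44: ✗
txn_id=45: ✗
txn_id=46: ✗
txn_id=47: ✓ → 1807
txn_id=48: ✗
txn_id=49: ✗
m04_sum = 1807
—
[transfer_sum: type in ('transfer', 'fee')]
txn_id=40: ✗
txn_id=41: ✗
txn_id=42: ✓ → 1991
txn_id=43: ✗
txn_id=44: ✓ → 2951
txn_id=45: ✓ → 3437
txn_id=46: ✗
txn_id=47: ✗
txn_id=48: ✓ → 2193
txn_id=49: ✗
transfer_sum = 1991 + 2951 + 3437 + 2193 = 10572
—
[risk_sum: risk < 58]
txn_id=40: ✓ → 2349
txn_id=41: ✗
txn_id=42: ✗
txn_id=43: ✗
txn_id=44: ✓ → 2951
txn_id=45: ✓ → 3437
txn_id=46: ✗
txn_id=47: ✓ → 1807
txn_id=48: ✗
txn_id=49: ✗
risk_sum = 2349 + 2951 + 3437 + 1807 = 10544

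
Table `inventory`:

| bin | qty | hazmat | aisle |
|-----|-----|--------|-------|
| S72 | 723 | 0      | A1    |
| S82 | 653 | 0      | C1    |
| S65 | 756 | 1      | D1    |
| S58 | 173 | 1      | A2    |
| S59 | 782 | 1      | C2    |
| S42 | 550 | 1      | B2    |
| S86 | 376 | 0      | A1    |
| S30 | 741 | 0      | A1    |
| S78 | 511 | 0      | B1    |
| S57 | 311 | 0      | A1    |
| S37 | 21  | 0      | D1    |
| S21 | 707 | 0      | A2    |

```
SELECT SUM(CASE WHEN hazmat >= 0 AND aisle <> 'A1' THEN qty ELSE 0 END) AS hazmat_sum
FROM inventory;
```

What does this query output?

bin=S72: ✗
bin=S82: ✓ → 653
bin=S65: ✓ → 756
bin=S58: ✓ → 173
bin=S59: ✓ → 782
bin=S42: ✓ → 550
bin=S86: ✗
bin=S30: ✗
bin=S78: ✓ → 511
bin=S57: ✗
bin=S37: ✓ → 21
bin=S21: ✓ → 707
hazmat_sum = 653 + 756 + 173 + 782 + 550 + 511 + 21 + 707 = 4153

4153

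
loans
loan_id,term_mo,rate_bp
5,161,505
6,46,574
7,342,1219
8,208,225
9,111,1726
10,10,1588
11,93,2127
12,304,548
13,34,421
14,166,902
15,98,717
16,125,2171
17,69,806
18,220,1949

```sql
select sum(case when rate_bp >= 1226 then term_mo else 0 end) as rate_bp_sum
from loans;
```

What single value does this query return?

559

loan_id=5: ✗
loan_id=6: ✗
loan_id=7: ✗
loan_id=8: ✗
loan_id=9: ✓ → 111
loan_id=10: ✓ → 10
loan_id=11: ✓ → 93
loan_id=12: ✗
loan_id=13: ✗
loan_id=14: ✗
loan_id=15: ✗
loan_id=16: ✓ → 125
loan_id=17: ✗
loan_id=18: ✓ → 220
rate_bp_sum = 111 + 10 + 93 + 125 + 220 = 559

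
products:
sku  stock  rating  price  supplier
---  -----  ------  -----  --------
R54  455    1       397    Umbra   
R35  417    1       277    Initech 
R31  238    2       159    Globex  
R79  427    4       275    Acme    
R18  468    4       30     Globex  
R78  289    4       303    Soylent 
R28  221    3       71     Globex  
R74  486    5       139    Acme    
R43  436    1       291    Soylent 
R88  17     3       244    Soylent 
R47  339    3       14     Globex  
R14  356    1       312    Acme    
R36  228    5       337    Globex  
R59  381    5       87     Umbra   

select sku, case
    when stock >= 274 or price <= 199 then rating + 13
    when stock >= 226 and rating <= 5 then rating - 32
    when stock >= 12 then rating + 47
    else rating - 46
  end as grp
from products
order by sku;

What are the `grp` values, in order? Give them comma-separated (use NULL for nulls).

14, 17, 16, 15, 14, -27, 14, 16, 14, 18, 18, 17, 17, 50

sku=R14: stock >= 274 or price <= 199 → 14
sku=R18: stock >= 274 or price <= 199 → 17
sku=R28: stock >= 274 or price <= 199 → 16
sku=R31: stock >= 274 or price <= 199 → 15
sku=R35: stock >= 274 or price <= 199 → 14
sku=R36: stock >= 226 and rating <= 5 → -27
sku=R43: stock >= 274 or price <= 199 → 14
sku=R47: stock >= 274 or price <= 199 → 16
sku=R54: stock >= 274 or price <= 199 → 14
sku=R59: stock >= 274 or price <= 199 → 18
sku=R74: stock >= 274 or price <= 199 → 18
sku=R78: stock >= 274 or price <= 199 → 17
sku=R79: stock >= 274 or price <= 199 → 17
sku=R88: stock >= 12 → 50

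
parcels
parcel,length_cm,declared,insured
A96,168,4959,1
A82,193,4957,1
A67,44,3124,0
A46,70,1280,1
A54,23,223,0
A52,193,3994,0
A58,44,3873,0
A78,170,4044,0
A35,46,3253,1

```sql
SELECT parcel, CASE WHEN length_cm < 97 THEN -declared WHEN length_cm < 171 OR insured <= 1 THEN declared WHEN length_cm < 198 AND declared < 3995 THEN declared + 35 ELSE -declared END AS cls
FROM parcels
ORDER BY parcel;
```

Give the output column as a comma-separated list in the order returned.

-3253, -1280, 3994, -223, -3873, -3124, 4044, 4957, 4959

parcel=A35: length_cm < 97 → -3253
parcel=A46: length_cm < 97 → -1280
parcel=A52: length_cm < 171 OR insured <= 1 → 3994
parcel=A54: length_cm < 97 → -223
parcel=A58: length_cm < 97 → -3873
parcel=A67: length_cm < 97 → -3124
parcel=A78: length_cm < 171 OR insured <= 1 → 4044
parcel=A82: length_cm < 171 OR insured <= 1 → 4957
parcel=A96: length_cm < 171 OR insured <= 1 → 4959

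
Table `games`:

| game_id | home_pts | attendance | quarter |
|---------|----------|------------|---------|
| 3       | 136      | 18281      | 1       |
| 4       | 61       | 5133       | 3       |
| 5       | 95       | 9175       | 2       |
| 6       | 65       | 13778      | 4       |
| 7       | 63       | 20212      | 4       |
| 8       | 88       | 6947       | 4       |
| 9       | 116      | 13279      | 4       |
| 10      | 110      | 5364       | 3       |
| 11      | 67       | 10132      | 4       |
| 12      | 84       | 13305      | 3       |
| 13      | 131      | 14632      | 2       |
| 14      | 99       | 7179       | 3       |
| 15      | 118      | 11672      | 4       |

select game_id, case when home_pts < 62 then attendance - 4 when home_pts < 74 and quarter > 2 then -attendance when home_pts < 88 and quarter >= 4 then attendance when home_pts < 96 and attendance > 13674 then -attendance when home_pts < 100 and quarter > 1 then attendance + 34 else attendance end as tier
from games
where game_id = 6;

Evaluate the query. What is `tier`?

game_id = 6: home_pts=65, attendance=13778, quarter=4.
home_pts < 62 → false
home_pts < 74 and quarter > 2 → true → -13778

-13778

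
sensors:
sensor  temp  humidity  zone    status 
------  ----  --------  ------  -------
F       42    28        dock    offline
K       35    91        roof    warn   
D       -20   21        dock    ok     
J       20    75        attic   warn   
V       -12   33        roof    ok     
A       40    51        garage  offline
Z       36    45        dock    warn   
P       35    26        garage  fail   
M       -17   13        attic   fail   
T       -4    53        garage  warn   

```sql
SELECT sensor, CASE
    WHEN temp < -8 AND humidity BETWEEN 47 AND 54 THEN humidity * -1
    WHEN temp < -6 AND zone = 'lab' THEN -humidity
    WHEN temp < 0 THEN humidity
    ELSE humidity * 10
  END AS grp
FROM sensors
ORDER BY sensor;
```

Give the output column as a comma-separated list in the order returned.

sensor=A: ELSE → 510
sensor=D: temp < 0 → 21
sensor=F: ELSE → 280
sensor=J: ELSE → 750
sensor=K: ELSE → 910
sensor=M: temp < 0 → 13
sensor=P: ELSE → 260
sensor=T: temp < 0 → 53
sensor=V: temp < 0 → 33
sensor=Z: ELSE → 450

510, 21, 280, 750, 910, 13, 260, 53, 33, 450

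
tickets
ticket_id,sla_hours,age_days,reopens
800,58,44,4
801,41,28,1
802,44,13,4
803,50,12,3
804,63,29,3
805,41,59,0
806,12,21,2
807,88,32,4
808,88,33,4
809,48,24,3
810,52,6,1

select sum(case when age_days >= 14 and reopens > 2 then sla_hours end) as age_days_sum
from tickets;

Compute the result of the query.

ticket_id=800: ✓ → 58
ticket_id=801: ✗
ticket_id=802: ✗
ticket_id=803: ✗
ticket_id=804: ✓ → 63
ticket_id=805: ✗
ticket_id=806: ✗
ticket_id=807: ✓ → 88
ticket_id=808: ✓ → 88
ticket_id=809: ✓ → 48
ticket_id=810: ✗
age_days_sum = 58 + 63 + 88 + 88 + 48 = 345

345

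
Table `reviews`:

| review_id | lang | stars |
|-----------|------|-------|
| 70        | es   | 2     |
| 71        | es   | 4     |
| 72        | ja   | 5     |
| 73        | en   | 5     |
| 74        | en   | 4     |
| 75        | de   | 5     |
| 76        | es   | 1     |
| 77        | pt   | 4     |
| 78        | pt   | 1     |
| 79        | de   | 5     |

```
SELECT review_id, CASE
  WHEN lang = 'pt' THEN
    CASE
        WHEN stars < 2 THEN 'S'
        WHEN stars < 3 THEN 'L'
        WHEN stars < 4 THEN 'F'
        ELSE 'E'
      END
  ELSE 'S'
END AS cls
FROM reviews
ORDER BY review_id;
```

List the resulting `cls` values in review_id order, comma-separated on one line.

review_id=70: lang='es' → outer ELSE → S
review_id=71: lang='es' → outer ELSE → S
review_id=72: lang='ja' → outer ELSE → S
review_id=73: lang='en' → outer ELSE → S
review_id=74: lang='en' → outer ELSE → S
review_id=75: lang='de' → outer ELSE → S
review_id=76: lang='es' → outer ELSE → S
review_id=77: lang='pt' → inner[ELSE] → E
review_id=78: lang='pt' → inner[stars < 2] → S
review_id=79: lang='de' → outer ELSE → S

S, S, S, S, S, S, S, E, S, S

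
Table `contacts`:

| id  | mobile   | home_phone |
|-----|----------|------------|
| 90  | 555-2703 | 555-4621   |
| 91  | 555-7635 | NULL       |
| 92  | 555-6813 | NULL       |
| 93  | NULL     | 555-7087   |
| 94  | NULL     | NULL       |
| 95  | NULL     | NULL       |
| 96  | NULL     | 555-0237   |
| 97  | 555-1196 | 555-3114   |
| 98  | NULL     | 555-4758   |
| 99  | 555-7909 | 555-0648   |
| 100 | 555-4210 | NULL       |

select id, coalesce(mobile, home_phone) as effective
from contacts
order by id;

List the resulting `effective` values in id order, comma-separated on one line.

id=90: mobile=555-2703 → 555-2703
id=91: mobile=555-7635 → 555-7635
id=92: mobile=555-6813 → 555-6813
id=93: mobile=NULL, home_phone=555-7087 → 555-7087
id=94: mobile=NULL, home_phone=NULL (all NULL) → NULL
id=95: mobile=NULL, home_phone=NULL (all NULL) → NULL
id=96: mobile=NULL, home_phone=555-0237 → 555-0237
id=97: mobile=555-1196 → 555-1196
id=98: mobile=NULL, home_phone=555-4758 → 555-4758
id=99: mobile=555-7909 → 555-7909
id=100: mobile=555-4210 → 555-4210

555-2703, 555-7635, 555-6813, 555-7087, NULL, NULL, 555-0237, 555-1196, 555-4758, 555-7909, 555-4210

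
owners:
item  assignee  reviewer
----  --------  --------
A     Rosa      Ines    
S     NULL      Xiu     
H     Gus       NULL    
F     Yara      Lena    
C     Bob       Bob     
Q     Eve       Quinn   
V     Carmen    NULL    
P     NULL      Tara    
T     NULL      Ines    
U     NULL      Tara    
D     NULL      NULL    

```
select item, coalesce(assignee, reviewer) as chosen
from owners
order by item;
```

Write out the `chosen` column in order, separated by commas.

item=A: assignee=Rosa → Rosa
item=C: assignee=Bob → Bob
item=D: assignee=NULL, reviewer=NULL (all NULL) → NULL
item=F: assignee=Yara → Yara
item=H: assignee=Gus → Gus
item=P: assignee=NULL, reviewer=Tara → Tara
item=Q: assignee=Eve → Eve
item=S: assignee=NULL, reviewer=Xiu → Xiu
item=T: assignee=NULL, reviewer=Ines → Ines
item=U: assignee=NULL, reviewer=Tara → Tara
item=V: assignee=Carmen → Carmen

Rosa, Bob, NULL, Yara, Gus, Tara, Eve, Xiu, Ines, Tara, Carmen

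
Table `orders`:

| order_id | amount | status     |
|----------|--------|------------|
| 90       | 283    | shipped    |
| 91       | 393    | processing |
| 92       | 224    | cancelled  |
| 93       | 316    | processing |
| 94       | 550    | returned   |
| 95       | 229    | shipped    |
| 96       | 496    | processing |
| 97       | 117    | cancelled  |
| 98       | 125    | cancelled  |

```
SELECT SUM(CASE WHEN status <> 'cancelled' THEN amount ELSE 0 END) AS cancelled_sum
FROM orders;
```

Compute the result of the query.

2267

order_id=90: ✓ → 283
order_id=91: ✓ → 393
order_id=92: ✗
order_id=93: ✓ → 316
order_id=94: ✓ → 550
order_id=95: ✓ → 229
order_id=96: ✓ → 496
order_id=97: ✗
order_id=98: ✗
cancelled_sum = 283 + 393 + 316 + 550 + 229 + 496 = 2267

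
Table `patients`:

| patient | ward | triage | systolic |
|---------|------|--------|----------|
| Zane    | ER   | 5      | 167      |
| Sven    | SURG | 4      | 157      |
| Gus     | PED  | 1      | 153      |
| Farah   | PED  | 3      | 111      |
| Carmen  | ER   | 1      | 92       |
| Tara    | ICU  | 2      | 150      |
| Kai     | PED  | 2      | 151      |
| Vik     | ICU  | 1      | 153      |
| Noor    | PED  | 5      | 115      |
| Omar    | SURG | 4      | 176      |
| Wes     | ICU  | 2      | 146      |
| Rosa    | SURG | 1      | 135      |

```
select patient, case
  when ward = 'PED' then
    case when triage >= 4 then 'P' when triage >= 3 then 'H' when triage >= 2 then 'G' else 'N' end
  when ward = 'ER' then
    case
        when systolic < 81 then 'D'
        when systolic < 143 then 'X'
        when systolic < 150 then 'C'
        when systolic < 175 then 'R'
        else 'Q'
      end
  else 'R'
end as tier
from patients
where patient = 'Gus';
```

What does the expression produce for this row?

patient = Gus: ward=PED, triage=1, systolic=153.
ward='PED' → inner[ELSE] → N

N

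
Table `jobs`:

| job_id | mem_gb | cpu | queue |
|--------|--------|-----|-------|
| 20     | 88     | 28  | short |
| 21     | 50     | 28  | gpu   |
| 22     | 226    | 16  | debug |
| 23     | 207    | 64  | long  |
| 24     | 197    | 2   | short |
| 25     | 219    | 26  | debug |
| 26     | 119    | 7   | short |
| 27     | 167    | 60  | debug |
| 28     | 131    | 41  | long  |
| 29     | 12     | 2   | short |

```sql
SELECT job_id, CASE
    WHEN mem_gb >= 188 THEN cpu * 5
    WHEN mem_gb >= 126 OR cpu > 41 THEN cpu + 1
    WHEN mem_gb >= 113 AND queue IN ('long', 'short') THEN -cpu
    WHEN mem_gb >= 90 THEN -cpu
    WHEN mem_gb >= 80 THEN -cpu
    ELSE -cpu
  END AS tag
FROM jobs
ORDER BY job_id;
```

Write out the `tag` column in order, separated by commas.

-28, -28, 80, 320, 10, 130, -7, 61, 42, -2

job_id=20: mem_gb >= 80 → -28
job_id=21: ELSE → -28
job_id=22: mem_gb >= 188 → 80
job_id=23: mem_gb >= 188 → 320
job_id=24: mem_gb >= 188 → 10
job_id=25: mem_gb >= 188 → 130
job_id=26: mem_gb >= 113 AND queue IN ('long', 'short') → -7
job_id=27: mem_gb >= 126 OR cpu > 41 → 61
job_id=28: mem_gb >= 126 OR cpu > 41 → 42
job_id=29: ELSE → -2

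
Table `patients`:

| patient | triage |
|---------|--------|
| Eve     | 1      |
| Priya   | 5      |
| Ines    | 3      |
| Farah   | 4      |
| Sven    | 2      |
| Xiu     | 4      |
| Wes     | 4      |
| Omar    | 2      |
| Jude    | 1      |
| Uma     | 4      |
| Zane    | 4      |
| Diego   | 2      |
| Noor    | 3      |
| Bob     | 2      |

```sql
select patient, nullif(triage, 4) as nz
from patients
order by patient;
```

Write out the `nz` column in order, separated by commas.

2, 2, 1, NULL, 3, 1, 3, 2, 5, 2, NULL, NULL, NULL, NULL

patient=Bob: triage=2 vs 4: differ → 2
patient=Diego: triage=2 vs 4: differ → 2
patient=Eve: triage=1 vs 4: differ → 1
patient=Farah: triage=4 vs 4: equal → NULL
patient=Ines: triage=3 vs 4: differ → 3
patient=Jude: triage=1 vs 4: differ → 1
patient=Noor: triage=3 vs 4: differ → 3
patient=Omar: triage=2 vs 4: differ → 2
patient=Priya: triage=5 vs 4: differ → 5
patient=Sven: triage=2 vs 4: differ → 2
patient=Uma: triage=4 vs 4: equal → NULL
patient=Wes: triage=4 vs 4: equal → NULL
patient=Xiu: triage=4 vs 4: equal → NULL
patient=Zane: triage=4 vs 4: equal → NULL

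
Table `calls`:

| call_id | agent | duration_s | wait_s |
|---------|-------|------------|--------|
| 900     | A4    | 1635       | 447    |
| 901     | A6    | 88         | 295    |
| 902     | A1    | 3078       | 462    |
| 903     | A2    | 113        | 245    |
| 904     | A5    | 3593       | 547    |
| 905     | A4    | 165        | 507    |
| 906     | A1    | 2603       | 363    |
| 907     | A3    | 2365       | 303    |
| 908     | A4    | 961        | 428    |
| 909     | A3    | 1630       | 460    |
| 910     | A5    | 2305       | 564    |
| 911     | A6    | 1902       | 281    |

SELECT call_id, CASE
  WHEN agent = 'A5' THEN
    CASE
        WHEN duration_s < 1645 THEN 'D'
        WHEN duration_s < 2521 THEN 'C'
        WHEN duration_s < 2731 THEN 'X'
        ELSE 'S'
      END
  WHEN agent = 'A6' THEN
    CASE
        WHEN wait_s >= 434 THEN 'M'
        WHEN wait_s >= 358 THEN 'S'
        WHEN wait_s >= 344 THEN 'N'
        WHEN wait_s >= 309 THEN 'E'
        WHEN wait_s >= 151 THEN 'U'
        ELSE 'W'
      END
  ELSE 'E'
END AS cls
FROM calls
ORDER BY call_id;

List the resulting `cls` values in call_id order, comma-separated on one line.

E, U, E, E, S, E, E, E, E, E, C, U

call_id=900: agent='A4' → outer ELSE → E
call_id=901: agent='A6' → inner[wait_s >= 151] → U
call_id=902: agent='A1' → outer ELSE → E
call_id=903: agent='A2' → outer ELSE → E
call_id=904: agent='A5' → inner[ELSE] → S
call_id=905: agent='A4' → outer ELSE → E
call_id=906: agent='A1' → outer ELSE → E
call_id=907: agent='A3' → outer ELSE → E
call_id=908: agent='A4' → outer ELSE → E
call_id=909: agent='A3' → outer ELSE → E
call_id=910: agent='A5' → inner[duration_s < 2521] → C
call_id=911: agent='A6' → inner[wait_s >= 151] → U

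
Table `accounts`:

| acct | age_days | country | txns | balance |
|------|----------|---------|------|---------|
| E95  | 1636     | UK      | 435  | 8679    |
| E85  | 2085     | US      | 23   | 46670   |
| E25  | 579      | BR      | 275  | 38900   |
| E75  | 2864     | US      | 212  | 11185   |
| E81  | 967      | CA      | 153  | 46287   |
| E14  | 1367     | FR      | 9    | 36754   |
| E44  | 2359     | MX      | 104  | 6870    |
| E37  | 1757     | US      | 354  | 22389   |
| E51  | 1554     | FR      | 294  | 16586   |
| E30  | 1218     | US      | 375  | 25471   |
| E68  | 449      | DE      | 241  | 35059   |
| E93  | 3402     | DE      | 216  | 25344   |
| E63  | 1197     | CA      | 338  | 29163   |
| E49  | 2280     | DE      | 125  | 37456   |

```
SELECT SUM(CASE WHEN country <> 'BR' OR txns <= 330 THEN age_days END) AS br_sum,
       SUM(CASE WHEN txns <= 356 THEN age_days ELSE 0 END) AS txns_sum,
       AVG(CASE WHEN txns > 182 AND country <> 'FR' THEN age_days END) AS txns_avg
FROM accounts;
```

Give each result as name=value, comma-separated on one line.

br_sum=23714, txns_sum=20860, txns_avg=1637.75

[br_sum: country <> 'BR' OR txns <= 330]
acct=E95: ✓ → 1636
acct=E85: ✓ → 2085
acct=E25: ✓ → 579
acct=E75: ✓ → 2864
acct=E81: ✓ → 967
acct=E14: ✓ → 1367
acct=E44: ✓ → 2359
acct=E37: ✓ → 1757
acct=E51: ✓ → 1554
acct=E30: ✓ → 1218
acct=E68: ✓ → 449
acct=E93: ✓ → 3402
acct=E63: ✓ → 1197
acct=E49: ✓ → 2280
br_sum = 1636 + 2085 + 579 + 2864 + 967 + 1367 + 2359 + 1757 + 1554 + 1218 + 449 + 3402 + 1197 + 2280 = 23714
—
[txns_sum: txns <= 356]
acct=E95: ✗
acct=E85: ✓ → 2085
acct=E25: ✓ → 579
acct=E75: ✓ → 2864
acct=E81: ✓ → 967
acct=E14: ✓ → 1367
acct=E44: ✓ → 2359
acct=E37: ✓ → 1757
acct=E51: ✓ → 1554
acct=E30: ✗
acct=E68: ✓ → 449
acct=E93: ✓ → 3402
acct=E63: ✓ → 1197
acct=E49: ✓ → 2280
txns_sum = 2085 + 579 + 2864 + 967 + 1367 + 2359 + 1757 + 1554 + 449 + 3402 + 1197 + 2280 = 20860
—
[txns_avg: txns > 182 AND country <> 'FR']
acct=E95: ✓ → 1636
acct=E85: ✗
acct=E25: ✓ → 579
acct=E75: ✓ → 2864
acct=E81: ✗
acct=E14: ✗
acct=E44: ✗
acct=E37: ✓ → 1757
acct=E51: ✗
acct=E30: ✓ → 1218
acct=E68: ✓ → 449
acct=E93: ✓ → 3402
acct=E63: ✓ → 1197
acct=E49: ✗
txns_avg = (1636 + 579 + 2864 + 1757 + 1218 + 449 + 3402 + 1197) / 8 = 1637.75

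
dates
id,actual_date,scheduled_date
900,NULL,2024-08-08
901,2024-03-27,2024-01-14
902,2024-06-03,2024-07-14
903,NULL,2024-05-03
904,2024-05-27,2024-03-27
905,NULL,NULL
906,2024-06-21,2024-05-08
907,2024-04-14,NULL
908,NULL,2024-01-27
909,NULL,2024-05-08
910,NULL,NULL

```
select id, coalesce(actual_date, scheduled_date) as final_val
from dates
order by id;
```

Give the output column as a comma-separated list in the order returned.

id=900: actual_date=NULL, scheduled_date=2024-08-08 → 2024-08-08
id=901: actual_date=2024-03-27 → 2024-03-27
id=902: actual_date=2024-06-03 → 2024-06-03
id=903: actual_date=NULL, scheduled_date=2024-05-03 → 2024-05-03
id=904: actual_date=2024-05-27 → 2024-05-27
id=905: actual_date=NULL, scheduled_date=NULL (all NULL) → NULL
id=906: actual_date=2024-06-21 → 2024-06-21
id=907: actual_date=2024-04-14 → 2024-04-14
id=908: actual_date=NULL, scheduled_date=2024-01-27 → 2024-01-27
id=909: actual_date=NULL, scheduled_date=2024-05-08 → 2024-05-08
id=910: actual_date=NULL, scheduled_date=NULL (all NULL) → NULL

2024-08-08, 2024-03-27, 2024-06-03, 2024-05-03, 2024-05-27, NULL, 2024-06-21, 2024-04-14, 2024-01-27, 2024-05-08, NULL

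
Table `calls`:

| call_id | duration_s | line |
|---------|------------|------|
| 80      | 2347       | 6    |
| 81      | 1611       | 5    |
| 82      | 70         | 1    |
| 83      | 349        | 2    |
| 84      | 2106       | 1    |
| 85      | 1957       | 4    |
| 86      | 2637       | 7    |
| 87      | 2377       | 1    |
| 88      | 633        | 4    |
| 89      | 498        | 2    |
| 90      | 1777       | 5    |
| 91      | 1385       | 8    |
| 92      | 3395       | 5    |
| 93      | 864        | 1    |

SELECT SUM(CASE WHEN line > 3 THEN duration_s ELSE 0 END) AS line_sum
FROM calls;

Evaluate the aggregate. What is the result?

15742

call_id=80: ✓ → 2347
call_id=81: ✓ → 1611
call_id=82: ✗
call_id=83: ✗
call_id=84: ✗
call_id=85: ✓ → 1957
call_id=86: ✓ → 2637
call_id=87: ✗
call_id=88: ✓ → 633
call_id=89: ✗
call_id=90: ✓ → 1777
call_id=91: ✓ → 1385
call_id=92: ✓ → 3395
call_id=93: ✗
line_sum = 2347 + 1611 + 1957 + 2637 + 633 + 1777 + 1385 + 3395 = 15742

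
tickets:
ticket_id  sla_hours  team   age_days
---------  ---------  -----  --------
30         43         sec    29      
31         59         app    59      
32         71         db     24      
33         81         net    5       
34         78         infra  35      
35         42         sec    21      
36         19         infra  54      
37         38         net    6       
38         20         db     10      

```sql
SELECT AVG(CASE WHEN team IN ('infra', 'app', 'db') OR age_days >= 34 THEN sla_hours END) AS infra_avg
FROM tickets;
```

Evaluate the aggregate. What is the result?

49.4

ticket_id=30: ✗
ticket_id=31: ✓ → 59
ticket_id=32: ✓ → 71
ticket_id=33: ✗
ticket_id=34: ✓ → 78
ticket_id=35: ✗
ticket_id=36: ✓ → 19
ticket_id=37: ✗
ticket_id=38: ✓ → 20
infra_avg = (59 + 71 + 78 + 19 + 20) / 5 = 49.4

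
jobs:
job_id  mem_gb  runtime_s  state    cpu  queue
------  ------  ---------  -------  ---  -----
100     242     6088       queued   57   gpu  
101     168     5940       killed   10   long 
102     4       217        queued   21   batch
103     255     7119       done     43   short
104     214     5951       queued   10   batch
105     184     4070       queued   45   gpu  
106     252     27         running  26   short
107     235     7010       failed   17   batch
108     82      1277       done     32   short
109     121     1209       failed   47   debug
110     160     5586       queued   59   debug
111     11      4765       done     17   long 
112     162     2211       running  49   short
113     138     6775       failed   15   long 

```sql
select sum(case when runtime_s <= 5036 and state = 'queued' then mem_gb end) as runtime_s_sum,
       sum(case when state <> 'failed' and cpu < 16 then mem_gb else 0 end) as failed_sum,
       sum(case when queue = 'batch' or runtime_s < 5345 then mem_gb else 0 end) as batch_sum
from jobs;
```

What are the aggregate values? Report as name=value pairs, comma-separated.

[runtime_s_sum: runtime_s <= 5036 and state = 'queued']
job_id=100: ✗
job_id=101: ✗
job_id=102: ✓ → 4
job_id=103: ✗
job_id=104: ✗
job_id=105: ✓ → 184
job_id=106: ✗
job_id=107: ✗
job_id=108: ✗
job_id=109: ✗
job_id=110: ✗
job_id=111: ✗
job_id=112: ✗
job_id=113: ✗
runtime_s_sum = 4 + 184 = 188
—
[failed_sum: state <> 'failed' and cpu < 16]
job_id=100: ✗
job_id=101: ✓ → 168
job_id=102: ✗
job_id=103: ✗
job_id=104: ✓ → 214
job_id=105: ✗
job_id=106: ✗
job_id=107: ✗
job_id=108: ✗
job_id=109: ✗
job_id=110: ✗
job_id=111: ✗
job_id=112: ✗
job_id=113: ✗
failed_sum = 168 + 214 = 382
—
[batch_sum: queue = 'batch' or runtime_s < 5345]
job_id=100: ✗
job_id=101: ✗
job_id=102: ✓ → 4
job_id=103: ✗
job_id=104: ✓ → 214
job_id=105: ✓ → 184
job_id=106: ✓ → 252
job_id=107: ✓ → 235
job_id=108: ✓ → 82
job_id=109: ✓ → 121
job_id=110: ✗
job_id=111: ✓ → 11
job_id=112: ✓ → 162
job_id=113: ✗
batch_sum = 4 + 214 + 184 + 252 + 235 + 82 + 121 + 11 + 162 = 1265

runtime_s_sum=188, failed_sum=382, batch_sum=1265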